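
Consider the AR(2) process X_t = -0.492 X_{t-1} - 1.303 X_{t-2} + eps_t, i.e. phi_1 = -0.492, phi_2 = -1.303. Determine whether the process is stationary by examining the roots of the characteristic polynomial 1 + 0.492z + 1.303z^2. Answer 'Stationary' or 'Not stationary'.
\text{Not stationary}

The AR(p) characteristic polynomial is P(z) = 1 + 0.492z + 1.303z^2.
Stationarity requires all roots to lie outside the unit circle, i.e. |z| > 1 for every root.
Set 1 + (0.492) z + (1.303) z^2 = 0, i.e. a z^2 + b z + c = 0 with a = 1.303, b = 0.492, c = 1.
Discriminant D = b^2 - 4ac = (0.492)^2 - 4*(1.303)*1 = 0.242064 - (5.212) = -4.969936.
D < 0, so the roots are the complex-conjugate pair z = (-b +/- i sqrt(-D)) / (2a) = -0.1888 +/- 0.8555i.
For a conjugate pair |z|^2 = z * conj(z) = (product of roots) = c/a = 1/(1.303) = 0.76746, so |z| = sqrt(0.76746) = 0.876 for both roots.
Moduli of all roots: 0.8760, 0.8760.
All moduli strictly greater than 1? No.
Verdict: Not stationary.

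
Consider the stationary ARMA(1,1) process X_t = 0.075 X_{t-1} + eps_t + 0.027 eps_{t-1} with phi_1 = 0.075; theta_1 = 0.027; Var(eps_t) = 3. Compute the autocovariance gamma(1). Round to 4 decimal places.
\gamma(1) = 0.3084

Multiply the model equation by X_{t-k} and take expectations. With theta_0 = psi_0 = 1 and psi_j the MA(infinity) weights, this gives
  gamma(k) - sum_i phi_i gamma(k-i) = c_k,
  c_k = sigma^2 * sum_{j=k..q} theta_j psi_{j-k}   (c_k = 0 for k > q),
using gamma(-m) = gamma(m).
psi-weights needed (psi_j = theta_j + sum_i phi_i psi_{j-i}):
  psi_1 = theta_1 + phi_1 = 0.027 + (0.075) = 0.102
Right-hand sides:
  c_0 = sigma^2 (1 + theta_1 psi_1) = 3 * (1 + (0.027)(0.102)) = 3 * 1.002754 = 3.008262
  c_1 = sigma^2 theta_1 = 3 * (0.027) = 0.081
  c_2 = 0
Equations for k = 0 and k = 1 (AR order 1):
  gamma(0) = phi_1 gamma(1) + c_0
  gamma(1) = phi_1 gamma(0) + c_1
Substituting the second into the first: gamma(0) (1 - phi_1^2) = c_0 + phi_1 c_1, so
  gamma(0) = (c_0 + phi_1 c_1) / (1 - phi_1^2) = (3.008262 + (0.075)(0.081)) / (1 - (0.075)^2) = 3.014337 / 0.994375 = 3.031389.
  gamma(1) = phi_1 gamma(0) + c_1 = (0.075)(3.031389) + (0.081) = 0.308354.
Therefore gamma(1) = 0.3084 (to 4 decimal places).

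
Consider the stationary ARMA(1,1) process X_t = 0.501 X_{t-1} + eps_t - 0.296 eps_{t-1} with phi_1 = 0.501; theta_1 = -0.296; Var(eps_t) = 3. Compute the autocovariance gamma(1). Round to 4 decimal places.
\gamma(1) = 0.6993

Multiply the model equation by X_{t-k} and take expectations. With theta_0 = psi_0 = 1 and psi_j the MA(infinity) weights, this gives
  gamma(k) - sum_i phi_i gamma(k-i) = c_k,
  c_k = sigma^2 * sum_{j=k..q} theta_j psi_{j-k}   (c_k = 0 for k > q),
using gamma(-m) = gamma(m).
psi-weights needed (psi_j = theta_j + sum_i phi_i psi_{j-i}):
  psi_1 = theta_1 + phi_1 = -0.296 + (0.501) = 0.205
Right-hand sides:
  c_0 = sigma^2 (1 + theta_1 psi_1) = 3 * (1 + (-0.296)(0.205)) = 3 * 0.93932 = 2.81796
  c_1 = sigma^2 theta_1 = 3 * (-0.296) = -0.888
  c_2 = 0
Equations for k = 0 and k = 1 (AR order 1):
  gamma(0) = phi_1 gamma(1) + c_0
  gamma(1) = phi_1 gamma(0) + c_1
Substituting the second into the first: gamma(0) (1 - phi_1^2) = c_0 + phi_1 c_1, so
  gamma(0) = (c_0 + phi_1 c_1) / (1 - phi_1^2) = (2.81796 + (0.501)(-0.888)) / (1 - (0.501)^2) = 2.373072 / 0.748999 = 3.168325.
  gamma(1) = phi_1 gamma(0) + c_1 = (0.501)(3.168325) + (-0.888) = 0.699331.
Therefore gamma(1) = 0.6993 (to 4 decimal places).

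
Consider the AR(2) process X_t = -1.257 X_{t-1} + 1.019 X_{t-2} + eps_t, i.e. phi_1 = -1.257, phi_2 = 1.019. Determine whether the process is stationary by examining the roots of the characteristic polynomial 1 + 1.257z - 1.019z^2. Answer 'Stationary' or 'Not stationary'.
\text{Not stationary}

The AR(p) characteristic polynomial is P(z) = 1 + 1.257z - 1.019z^2.
Stationarity requires all roots to lie outside the unit circle, i.e. |z| > 1 for every root.
Set 1 + (1.257) z + (-1.019) z^2 = 0, i.e. a z^2 + b z + c = 0 with a = -1.019, b = 1.257, c = 1.
Discriminant D = b^2 - 4ac = (1.257)^2 - 4*(-1.019)*1 = 1.580049 - (-4.076) = 5.656049.
D >= 0, so the roots are real: z = (-b +/- sqrt(D)) / (2a) = (-1.257 +/- 2.378245) / (-2.038).
  z_1 = (-1.257 + 2.378245) / (-2.038) = -0.5502,   |z_1| = 0.5502.
  z_2 = (-1.257 - 2.378245) / (-2.038) = 1.7837,   |z_2| = 1.7837.
Moduli of all roots: 0.5502, 1.7837.
All moduli strictly greater than 1? No.
Verdict: Not stationary.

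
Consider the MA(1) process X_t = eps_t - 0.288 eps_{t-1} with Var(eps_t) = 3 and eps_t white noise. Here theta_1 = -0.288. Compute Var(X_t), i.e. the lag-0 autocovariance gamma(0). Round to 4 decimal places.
\gamma(0) = 3.2488

For an MA(q) process X_t = eps_t + sum_i theta_i eps_{t-i} with
Var(eps_t) = sigma^2, the variance is
  gamma(0) = sigma^2 * (1 + sum_i theta_i^2).
  sum_i theta_i^2 = (-0.288)^2 = 0.082944.
  gamma(0) = 3 * (1 + 0.082944) = 3 * 1.082944 = 3.248832, which rounds to 3.2488.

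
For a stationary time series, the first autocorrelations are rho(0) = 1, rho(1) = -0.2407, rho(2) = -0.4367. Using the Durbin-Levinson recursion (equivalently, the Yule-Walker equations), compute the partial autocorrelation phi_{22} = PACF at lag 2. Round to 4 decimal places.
\phi_{22} = -0.5251

The PACF at lag k is phi_{kk}, the last component of the solution
to the Yule-Walker system G_k phi = r_k where
  (G_k)_{ij} = rho(|i - j|), (r_k)_i = rho(i), i,j = 1..k.
Equivalently, Durbin-Levinson gives phi_{kk} iteratively:
  phi_{11} = rho(1)
  phi_{kk} = [rho(k) - sum_{j=1..k-1} phi_{k-1,j} rho(k-j)]
            / [1 - sum_{j=1..k-1} phi_{k-1,j} rho(j)],
  phi_{k,j} = phi_{k-1,j} - phi_{kk} phi_{k-1,k-j},  j = 1..k-1.
Step k = 1:
  phi_11 = rho(1) = -0.2407.
Step k = 2:
  phi_22 = [rho(2) - phi_11 rho(1)] / [1 - phi_11 rho(1)] = [-0.4367 - (-0.2407)(-0.2407)] / [1 - (-0.2407)(-0.2407)]
         = -0.49463649 / 0.94206351 = -0.5251.
Therefore phi_{22} = -0.5251.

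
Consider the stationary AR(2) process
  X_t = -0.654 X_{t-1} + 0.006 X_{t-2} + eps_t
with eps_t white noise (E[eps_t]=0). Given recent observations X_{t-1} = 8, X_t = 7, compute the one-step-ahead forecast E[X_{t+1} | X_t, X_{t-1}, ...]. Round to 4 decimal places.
E[X_{t+1} \mid \mathcal F_t] = -4.5300

For an AR(p) model X_t = c + sum_i phi_i X_{t-i} + eps_t, the
one-step-ahead conditional mean is
  E[X_{t+1} | X_t, ...] = c + sum_i phi_i X_{t+1-i}.
Substitute known values:
  E[X_{t+1} | ...] = (-0.654) * (7) + (0.006) * (8)
                   = -4.5300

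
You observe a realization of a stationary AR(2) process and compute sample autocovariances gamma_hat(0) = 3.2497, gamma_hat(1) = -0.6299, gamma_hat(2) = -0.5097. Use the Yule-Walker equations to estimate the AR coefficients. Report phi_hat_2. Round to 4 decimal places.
\hat\phi_{2} = -0.2020

The Yule-Walker equations for an AR(p) process read, in matrix form,
  Gamma_p phi = r_p,   with   (Gamma_p)_{ij} = gamma(|i - j|),
                       (r_p)_i = gamma(i),   i,j = 1..p.
Substitute the sample gammas (Toeplitz matrix and right-hand side of size 2):
  Gamma_p = [[3.2497, -0.6299], [-0.6299, 3.2497]]
  r_p     = [-0.6299, -0.5097]
Written out:
  3.2497 phi_1 - 0.6299 phi_2 = -0.6299
  -0.6299 phi_1 + 3.2497 phi_2 = -0.5097
Solve by Cramer's rule:
  det = gamma(0)^2 - gamma(1)^2 = (3.2497)^2 - (-0.6299)^2 = 10.56055009 - 0.39677401 = 10.16377608
  phi_hat_1 = [gamma(1) gamma(0) - gamma(1) gamma(2)] / det = [(-0.6299)(3.2497) - (-0.6299)(-0.5097)] / 10.16377608 = -2.36804606 / 10.16377608 = -0.233
  phi_hat_2 = [gamma(0) gamma(2) - gamma(1)^2] / det = [(3.2497)(-0.5097) - (-0.6299)^2] / 10.16377608 = -2.0531461 / 10.16377608 = -0.202
So phi_hat = [-0.2330, -0.2020].
Therefore phi_hat_2 = -0.2020.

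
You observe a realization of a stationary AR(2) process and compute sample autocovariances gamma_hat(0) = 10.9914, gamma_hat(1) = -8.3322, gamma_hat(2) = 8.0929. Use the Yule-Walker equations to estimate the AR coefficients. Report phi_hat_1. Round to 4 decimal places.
\hat\phi_{1} = -0.4700

The Yule-Walker equations for an AR(p) process read, in matrix form,
  Gamma_p phi = r_p,   with   (Gamma_p)_{ij} = gamma(|i - j|),
                       (r_p)_i = gamma(i),   i,j = 1..p.
Substitute the sample gammas (Toeplitz matrix and right-hand side of size 2):
  Gamma_p = [[10.9914, -8.3322], [-8.3322, 10.9914]]
  r_p     = [-8.3322, 8.0929]
Written out:
  10.9914 phi_1 - 8.3322 phi_2 = -8.3322
  -8.3322 phi_1 + 10.9914 phi_2 = 8.0929
Solve by Cramer's rule:
  det = gamma(0)^2 - gamma(1)^2 = (10.9914)^2 - (-8.3322)^2 = 120.81087396 - 69.42555684 = 51.38531712
  phi_hat_1 = [gamma(1) gamma(0) - gamma(1) gamma(2)] / det = [(-8.3322)(10.9914) - (-8.3322)(8.0929)] / 51.38531712 = -24.1508817 / 51.38531712 = -0.47
  phi_hat_2 = [gamma(0) gamma(2) - gamma(1)^2] / det = [(10.9914)(8.0929) - (-8.3322)^2] / 51.38531712 = 19.52674422 / 51.38531712 = 0.38
So phi_hat = [-0.4700, 0.3800].
Therefore phi_hat_1 = -0.4700.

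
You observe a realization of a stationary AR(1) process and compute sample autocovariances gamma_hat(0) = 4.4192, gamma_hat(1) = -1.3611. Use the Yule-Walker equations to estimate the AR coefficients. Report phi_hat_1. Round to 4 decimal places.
\hat\phi_{1} = -0.3080

The Yule-Walker equations for an AR(p) process read, in matrix form,
  Gamma_p phi = r_p,   with   (Gamma_p)_{ij} = gamma(|i - j|),
                       (r_p)_i = gamma(i),   i,j = 1..p.
Substitute the sample gammas (Toeplitz matrix and right-hand side of size 1):
  Gamma_p = [[4.4192]]
  r_p     = [-1.3611]
With p = 1 this is the single equation gamma(0) phi_1 = gamma(1):
  phi_hat_1 = gamma(1) / gamma(0) = -1.3611 / 4.4192 = -0.3080.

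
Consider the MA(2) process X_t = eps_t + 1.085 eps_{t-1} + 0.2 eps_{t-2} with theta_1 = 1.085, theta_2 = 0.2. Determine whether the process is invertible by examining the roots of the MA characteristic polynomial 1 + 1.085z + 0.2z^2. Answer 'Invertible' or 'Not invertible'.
\text{Invertible}

The MA(q) characteristic polynomial is P(z) = 1 + 1.085z + 0.2z^2.
Invertibility requires all roots to lie outside the unit circle, i.e. |z| > 1 for every root.
Set 1 + (1.085) z + (0.2) z^2 = 0, i.e. a z^2 + b z + c = 0 with a = 0.2, b = 1.085, c = 1.
Discriminant D = b^2 - 4ac = (1.085)^2 - 4*(0.2)*1 = 1.177225 - (0.8) = 0.377225.
D >= 0, so the roots are real: z = (-b +/- sqrt(D)) / (2a) = (-1.085 +/- 0.614186) / (0.4).
  z_1 = (-1.085 + 0.614186) / (0.4) = -1.177,   |z_1| = 1.177.
  z_2 = (-1.085 - 0.614186) / (0.4) = -4.248,   |z_2| = 4.248.
Moduli of all roots: 1.1770, 4.2480.
All moduli strictly greater than 1? Yes.
Verdict: Invertible.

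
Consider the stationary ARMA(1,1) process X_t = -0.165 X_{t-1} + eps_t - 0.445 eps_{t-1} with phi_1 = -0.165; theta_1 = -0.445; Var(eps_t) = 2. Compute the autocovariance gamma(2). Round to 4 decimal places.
\gamma(2) = 0.2221

Multiply the model equation by X_{t-k} and take expectations. With theta_0 = psi_0 = 1 and psi_j the MA(infinity) weights, this gives
  gamma(k) - sum_i phi_i gamma(k-i) = c_k,
  c_k = sigma^2 * sum_{j=k..q} theta_j psi_{j-k}   (c_k = 0 for k > q),
using gamma(-m) = gamma(m).
psi-weights needed (psi_j = theta_j + sum_i phi_i psi_{j-i}):
  psi_1 = theta_1 + phi_1 = -0.445 + (-0.165) = -0.61
Right-hand sides:
  c_0 = sigma^2 (1 + theta_1 psi_1) = 2 * (1 + (-0.445)(-0.61)) = 2 * 1.27145 = 2.5429
  c_1 = sigma^2 theta_1 = 2 * (-0.445) = -0.89
  c_2 = 0
Equations for k = 0 and k = 1 (AR order 1):
  gamma(0) = phi_1 gamma(1) + c_0
  gamma(1) = phi_1 gamma(0) + c_1
Substituting the second into the first: gamma(0) (1 - phi_1^2) = c_0 + phi_1 c_1, so
  gamma(0) = (c_0 + phi_1 c_1) / (1 - phi_1^2) = (2.5429 + (-0.165)(-0.89)) / (1 - (-0.165)^2) = 2.68975 / 0.972775 = 2.765028.
  gamma(1) = phi_1 gamma(0) + c_1 = (-0.165)(2.765028) + (-0.89) = -1.34623.
For k = 2 (> q): gamma(2) = phi_1 gamma(1) = (-0.165)(-1.34623) = 0.222128.
Therefore gamma(2) = 0.2221 (to 4 decimal places).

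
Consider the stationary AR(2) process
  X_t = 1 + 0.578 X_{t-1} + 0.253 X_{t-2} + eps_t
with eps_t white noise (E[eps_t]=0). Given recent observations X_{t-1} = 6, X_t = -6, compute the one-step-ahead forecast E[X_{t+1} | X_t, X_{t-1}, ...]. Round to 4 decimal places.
E[X_{t+1} \mid \mathcal F_t] = -0.9500

For an AR(p) model X_t = c + sum_i phi_i X_{t-i} + eps_t, the
one-step-ahead conditional mean is
  E[X_{t+1} | X_t, ...] = c + sum_i phi_i X_{t+1-i}.
Substitute known values:
  E[X_{t+1} | ...] = 1 + (0.578) * (-6) + (0.253) * (6)
                   = -0.9500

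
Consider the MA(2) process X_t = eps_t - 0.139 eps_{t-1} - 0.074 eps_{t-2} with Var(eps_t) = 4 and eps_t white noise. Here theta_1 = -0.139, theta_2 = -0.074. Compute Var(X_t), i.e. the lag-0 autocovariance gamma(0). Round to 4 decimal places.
\gamma(0) = 4.0992

For an MA(q) process X_t = eps_t + sum_i theta_i eps_{t-i} with
Var(eps_t) = sigma^2, the variance is
  gamma(0) = sigma^2 * (1 + sum_i theta_i^2).
  sum_i theta_i^2 = (-0.139)^2 + (-0.074)^2 = 0.019321 + 0.005476 = 0.024797.
  gamma(0) = 4 * (1 + 0.024797) = 4 * 1.024797 = 4.099188, which rounds to 4.0992.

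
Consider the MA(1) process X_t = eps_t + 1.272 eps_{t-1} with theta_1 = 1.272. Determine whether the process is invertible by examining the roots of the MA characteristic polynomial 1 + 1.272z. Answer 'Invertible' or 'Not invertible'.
\text{Not invertible}

The MA(q) characteristic polynomial is P(z) = 1 + 1.272z.
Invertibility requires all roots to lie outside the unit circle, i.e. |z| > 1 for every root.
This is linear in z: 1 + (1.272) z = 0  =>  z = -1/(1.272) = -0.786164,  |z| = 0.786164.
Moduli of all roots: 0.7862.
All moduli strictly greater than 1? No.
Verdict: Not invertible.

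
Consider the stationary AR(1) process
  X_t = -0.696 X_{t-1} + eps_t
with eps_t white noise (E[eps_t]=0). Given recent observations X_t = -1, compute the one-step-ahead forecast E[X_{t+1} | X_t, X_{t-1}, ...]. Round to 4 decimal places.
E[X_{t+1} \mid \mathcal F_t] = 0.6960

For an AR(p) model X_t = c + sum_i phi_i X_{t-i} + eps_t, the
one-step-ahead conditional mean is
  E[X_{t+1} | X_t, ...] = c + sum_i phi_i X_{t+1-i}.
Substitute known values:
  E[X_{t+1} | ...] = (-0.696) * (-1)
                   = 0.6960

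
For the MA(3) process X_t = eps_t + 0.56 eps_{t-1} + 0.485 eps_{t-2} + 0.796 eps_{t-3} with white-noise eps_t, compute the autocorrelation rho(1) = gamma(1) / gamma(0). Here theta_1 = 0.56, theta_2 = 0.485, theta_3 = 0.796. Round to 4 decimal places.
\rho(1) = 0.5579

For an MA(q) process with theta_0 = 1, the autocovariance is
  gamma(k) = sigma^2 * sum_{i=0..q-k} theta_i * theta_{i+k},
and rho(k) = gamma(k) / gamma(0). Sigma^2 cancels.
  numerator   = (1)*(0.56) + (0.56)*(0.485) + (0.485)*(0.796) = 1.21766.
  denominator = (1)^2 + (0.56)^2 + (0.485)^2 + (0.796)^2 = 2.182441.
  rho(1) = 1.21766 / 2.182441 = 0.5579.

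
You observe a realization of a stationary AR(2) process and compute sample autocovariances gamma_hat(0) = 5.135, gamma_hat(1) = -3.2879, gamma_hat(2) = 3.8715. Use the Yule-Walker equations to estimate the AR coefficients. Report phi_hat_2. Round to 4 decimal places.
\hat\phi_{2} = 0.5830

The Yule-Walker equations for an AR(p) process read, in matrix form,
  Gamma_p phi = r_p,   with   (Gamma_p)_{ij} = gamma(|i - j|),
                       (r_p)_i = gamma(i),   i,j = 1..p.
Substitute the sample gammas (Toeplitz matrix and right-hand side of size 2):
  Gamma_p = [[5.135, -3.2879], [-3.2879, 5.135]]
  r_p     = [-3.2879, 3.8715]
Written out:
  5.135 phi_1 - 3.2879 phi_2 = -3.2879
  -3.2879 phi_1 + 5.135 phi_2 = 3.8715
Solve by Cramer's rule:
  det = gamma(0)^2 - gamma(1)^2 = (5.135)^2 - (-3.2879)^2 = 26.368225 - 10.81028641 = 15.55793859
  phi_hat_1 = [gamma(1) gamma(0) - gamma(1) gamma(2)] / det = [(-3.2879)(5.135) - (-3.2879)(3.8715)] / 15.55793859 = -4.15426165 / 15.55793859 = -0.267
  phi_hat_2 = [gamma(0) gamma(2) - gamma(1)^2] / det = [(5.135)(3.8715) - (-3.2879)^2] / 15.55793859 = 9.06986609 / 15.55793859 = 0.583
So phi_hat = [-0.2670, 0.5830].
Therefore phi_hat_2 = 0.5830.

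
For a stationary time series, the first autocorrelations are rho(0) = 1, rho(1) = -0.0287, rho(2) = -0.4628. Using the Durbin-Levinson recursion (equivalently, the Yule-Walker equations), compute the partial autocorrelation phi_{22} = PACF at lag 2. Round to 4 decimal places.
\phi_{22} = -0.4640

The PACF at lag k is phi_{kk}, the last component of the solution
to the Yule-Walker system G_k phi = r_k where
  (G_k)_{ij} = rho(|i - j|), (r_k)_i = rho(i), i,j = 1..k.
Equivalently, Durbin-Levinson gives phi_{kk} iteratively:
  phi_{11} = rho(1)
  phi_{kk} = [rho(k) - sum_{j=1..k-1} phi_{k-1,j} rho(k-j)]
            / [1 - sum_{j=1..k-1} phi_{k-1,j} rho(j)],
  phi_{k,j} = phi_{k-1,j} - phi_{kk} phi_{k-1,k-j},  j = 1..k-1.
Step k = 1:
  phi_11 = rho(1) = -0.0287.
Step k = 2:
  phi_22 = [rho(2) - phi_11 rho(1)] / [1 - phi_11 rho(1)] = [-0.4628 - (-0.0287)(-0.0287)] / [1 - (-0.0287)(-0.0287)]
         = -0.46362369 / 0.99917631 = -0.464.
Therefore phi_{22} = -0.4640.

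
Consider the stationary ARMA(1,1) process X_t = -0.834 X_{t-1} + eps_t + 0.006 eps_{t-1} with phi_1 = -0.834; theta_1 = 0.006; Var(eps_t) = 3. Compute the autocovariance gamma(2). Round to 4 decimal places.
\gamma(2) = 6.7707

Multiply the model equation by X_{t-k} and take expectations. With theta_0 = psi_0 = 1 and psi_j the MA(infinity) weights, this gives
  gamma(k) - sum_i phi_i gamma(k-i) = c_k,
  c_k = sigma^2 * sum_{j=k..q} theta_j psi_{j-k}   (c_k = 0 for k > q),
using gamma(-m) = gamma(m).
psi-weights needed (psi_j = theta_j + sum_i phi_i psi_{j-i}):
  psi_1 = theta_1 + phi_1 = 0.006 + (-0.834) = -0.828
Right-hand sides:
  c_0 = sigma^2 (1 + theta_1 psi_1) = 3 * (1 + (0.006)(-0.828)) = 3 * 0.995032 = 2.985096
  c_1 = sigma^2 theta_1 = 3 * (0.006) = 0.018
  c_2 = 0
Equations for k = 0 and k = 1 (AR order 1):
  gamma(0) = phi_1 gamma(1) + c_0
  gamma(1) = phi_1 gamma(0) + c_1
Substituting the second into the first: gamma(0) (1 - phi_1^2) = c_0 + phi_1 c_1, so
  gamma(0) = (c_0 + phi_1 c_1) / (1 - phi_1^2) = (2.985096 + (-0.834)(0.018)) / (1 - (-0.834)^2) = 2.970084 / 0.304444 = 9.755765.
  gamma(1) = phi_1 gamma(0) + c_1 = (-0.834)(9.755765) + (0.018) = -8.118308.
For k = 2 (> q): gamma(2) = phi_1 gamma(1) = (-0.834)(-8.118308) = 6.770669.
Therefore gamma(2) = 6.7707 (to 4 decimal places).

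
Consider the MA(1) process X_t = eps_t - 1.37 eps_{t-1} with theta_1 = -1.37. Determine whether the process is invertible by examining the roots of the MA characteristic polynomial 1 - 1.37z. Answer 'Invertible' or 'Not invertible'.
\text{Not invertible}

The MA(q) characteristic polynomial is P(z) = 1 - 1.37z.
Invertibility requires all roots to lie outside the unit circle, i.e. |z| > 1 for every root.
This is linear in z: 1 + (-1.37) z = 0  =>  z = -1/(-1.37) = 0.729927,  |z| = 0.729927.
Moduli of all roots: 0.7299.
All moduli strictly greater than 1? No.
Verdict: Not invertible.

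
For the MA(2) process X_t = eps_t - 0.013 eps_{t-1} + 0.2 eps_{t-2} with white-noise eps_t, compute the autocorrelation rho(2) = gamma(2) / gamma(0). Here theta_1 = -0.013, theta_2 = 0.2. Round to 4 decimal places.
\rho(2) = 0.1923

For an MA(q) process with theta_0 = 1, the autocovariance is
  gamma(k) = sigma^2 * sum_{i=0..q-k} theta_i * theta_{i+k},
and rho(k) = gamma(k) / gamma(0). Sigma^2 cancels.
  numerator   = (1)*(0.2) = 0.2.
  denominator = (1)^2 + (-0.013)^2 + (0.2)^2 = 1.040169.
  rho(2) = 0.2 / 1.040169 = 0.1923.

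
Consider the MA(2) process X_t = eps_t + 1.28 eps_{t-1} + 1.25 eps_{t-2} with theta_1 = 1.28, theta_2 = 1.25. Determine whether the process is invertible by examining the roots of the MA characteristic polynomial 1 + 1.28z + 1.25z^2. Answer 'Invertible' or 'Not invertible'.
\text{Not invertible}

The MA(q) characteristic polynomial is P(z) = 1 + 1.28z + 1.25z^2.
Invertibility requires all roots to lie outside the unit circle, i.e. |z| > 1 for every root.
Set 1 + (1.28) z + (1.25) z^2 = 0, i.e. a z^2 + b z + c = 0 with a = 1.25, b = 1.28, c = 1.
Discriminant D = b^2 - 4ac = (1.28)^2 - 4*(1.25)*1 = 1.6384 - (5) = -3.3616.
D < 0, so the roots are the complex-conjugate pair z = (-b +/- i sqrt(-D)) / (2a) = -0.512 +/- 0.7334i.
For a conjugate pair |z|^2 = z * conj(z) = (product of roots) = c/a = 1/(1.25) = 0.8, so |z| = sqrt(0.8) = 0.8944 for both roots.
Moduli of all roots: 0.8944, 0.8944.
All moduli strictly greater than 1? No.
Verdict: Not invertible.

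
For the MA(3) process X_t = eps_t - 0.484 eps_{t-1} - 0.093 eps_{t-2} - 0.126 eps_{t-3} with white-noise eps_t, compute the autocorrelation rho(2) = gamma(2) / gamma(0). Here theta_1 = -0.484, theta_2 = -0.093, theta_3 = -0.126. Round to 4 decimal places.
\rho(2) = -0.0254

For an MA(q) process with theta_0 = 1, the autocovariance is
  gamma(k) = sigma^2 * sum_{i=0..q-k} theta_i * theta_{i+k},
and rho(k) = gamma(k) / gamma(0). Sigma^2 cancels.
  numerator   = (1)*(-0.093) + (-0.484)*(-0.126) = -0.032016.
  denominator = (1)^2 + (-0.484)^2 + (-0.093)^2 + (-0.126)^2 = 1.258781.
  rho(2) = -0.032016 / 1.258781 = -0.0254.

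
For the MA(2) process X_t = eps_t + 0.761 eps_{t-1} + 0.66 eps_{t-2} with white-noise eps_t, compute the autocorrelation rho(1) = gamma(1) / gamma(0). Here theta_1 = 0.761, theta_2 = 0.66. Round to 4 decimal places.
\rho(1) = 0.6270

For an MA(q) process with theta_0 = 1, the autocovariance is
  gamma(k) = sigma^2 * sum_{i=0..q-k} theta_i * theta_{i+k},
and rho(k) = gamma(k) / gamma(0). Sigma^2 cancels.
  numerator   = (1)*(0.761) + (0.761)*(0.66) = 1.26326.
  denominator = (1)^2 + (0.761)^2 + (0.66)^2 = 2.014721.
  rho(1) = 1.26326 / 2.014721 = 0.6270.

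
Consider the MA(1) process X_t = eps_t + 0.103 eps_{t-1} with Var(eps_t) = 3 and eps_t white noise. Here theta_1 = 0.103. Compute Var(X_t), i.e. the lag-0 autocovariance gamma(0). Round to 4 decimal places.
\gamma(0) = 3.0318

For an MA(q) process X_t = eps_t + sum_i theta_i eps_{t-i} with
Var(eps_t) = sigma^2, the variance is
  gamma(0) = sigma^2 * (1 + sum_i theta_i^2).
  sum_i theta_i^2 = (0.103)^2 = 0.010609.
  gamma(0) = 3 * (1 + 0.010609) = 3 * 1.010609 = 3.031827, which rounds to 3.0318.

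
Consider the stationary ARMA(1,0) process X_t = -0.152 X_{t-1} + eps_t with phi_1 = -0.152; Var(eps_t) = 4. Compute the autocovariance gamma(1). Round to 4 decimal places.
\gamma(1) = -0.6224

Multiply the model equation by X_{t-k} and take expectations. With theta_0 = psi_0 = 1 and psi_j the MA(infinity) weights, this gives
  gamma(k) - sum_i phi_i gamma(k-i) = c_k,
  c_k = sigma^2 * sum_{j=k..q} theta_j psi_{j-k}   (c_k = 0 for k > q),
using gamma(-m) = gamma(m).
Pure AR (q = 0): c_0 = sigma^2 = 4, c_k = 0 for k >= 1.
Equations for k = 0 and k = 1 (AR order 1):
  gamma(0) = phi_1 gamma(1) + c_0
  gamma(1) = phi_1 gamma(0) + c_1
Substituting the second into the first: gamma(0) (1 - phi_1^2) = c_0 + phi_1 c_1, so
  gamma(0) = c_0 / (1 - phi_1^2) = 4 / (1 - (-0.152)^2) = 4 / 0.976896 = 4.094602.
  gamma(1) = phi_1 gamma(0) = (-0.152)(4.094602) = -0.622379.
Therefore gamma(1) = -0.6224 (to 4 decimal places).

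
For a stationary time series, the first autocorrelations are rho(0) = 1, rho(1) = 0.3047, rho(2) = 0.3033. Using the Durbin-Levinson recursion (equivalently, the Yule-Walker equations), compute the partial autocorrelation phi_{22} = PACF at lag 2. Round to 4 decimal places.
\phi_{22} = 0.2320

The PACF at lag k is phi_{kk}, the last component of the solution
to the Yule-Walker system G_k phi = r_k where
  (G_k)_{ij} = rho(|i - j|), (r_k)_i = rho(i), i,j = 1..k.
Equivalently, Durbin-Levinson gives phi_{kk} iteratively:
  phi_{11} = rho(1)
  phi_{kk} = [rho(k) - sum_{j=1..k-1} phi_{k-1,j} rho(k-j)]
            / [1 - sum_{j=1..k-1} phi_{k-1,j} rho(j)],
  phi_{k,j} = phi_{k-1,j} - phi_{kk} phi_{k-1,k-j},  j = 1..k-1.
Step k = 1:
  phi_11 = rho(1) = 0.3047.
Step k = 2:
  phi_22 = [rho(2) - phi_11 rho(1)] / [1 - phi_11 rho(1)] = [0.3033 - (0.3047)(0.3047)] / [1 - (0.3047)(0.3047)]
         = 0.21045791 / 0.90715791 = 0.232.
Therefore phi_{22} = 0.2320.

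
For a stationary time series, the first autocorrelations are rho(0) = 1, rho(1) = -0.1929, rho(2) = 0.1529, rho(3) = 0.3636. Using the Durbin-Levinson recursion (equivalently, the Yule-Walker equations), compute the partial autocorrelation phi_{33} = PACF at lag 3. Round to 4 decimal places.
\phi_{33} = 0.4350

The PACF at lag k is phi_{kk}, the last component of the solution
to the Yule-Walker system G_k phi = r_k where
  (G_k)_{ij} = rho(|i - j|), (r_k)_i = rho(i), i,j = 1..k.
Equivalently, Durbin-Levinson gives phi_{kk} iteratively:
  phi_{11} = rho(1)
  phi_{kk} = [rho(k) - sum_{j=1..k-1} phi_{k-1,j} rho(k-j)]
            / [1 - sum_{j=1..k-1} phi_{k-1,j} rho(j)],
  phi_{k,j} = phi_{k-1,j} - phi_{kk} phi_{k-1,k-j},  j = 1..k-1.
Step k = 1:
  phi_11 = rho(1) = -0.1929.
Step k = 2:
  phi_22 = [rho(2) - phi_11 rho(1)] / [1 - phi_11 rho(1)] = [0.1529 - (-0.1929)(-0.1929)] / [1 - (-0.1929)(-0.1929)]
         = 0.11568959 / 0.96278959 = 0.120161.
  Update: phi_21 = phi_11 - phi_22 phi_11 = -0.1929 - (0.120161)(-0.1929) = -0.169721.
Step k = 3:
  phi_33 = [rho(3) - phi_21 rho(2) - phi_22 rho(1)] / [1 - phi_21 rho(1) - phi_22 rho(2)]
    numerator   = 0.3636 - (-0.169721)(0.1529) - (0.120161)(-0.1929) = 0.41272936
    denominator = 1 - (-0.169721)(-0.1929) - (0.120161)(0.1529) = 0.94888823
  phi_33 = 0.41272936 / 0.94888823 = 0.435.
Therefore phi_{33} = 0.4350.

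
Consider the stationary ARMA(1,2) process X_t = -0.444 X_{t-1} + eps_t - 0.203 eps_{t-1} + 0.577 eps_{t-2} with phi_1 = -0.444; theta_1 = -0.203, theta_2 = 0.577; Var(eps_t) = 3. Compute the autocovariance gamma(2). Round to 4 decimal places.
\gamma(2) = 3.8879

Multiply the model equation by X_{t-k} and take expectations. With theta_0 = psi_0 = 1 and psi_j the MA(infinity) weights, this gives
  gamma(k) - sum_i phi_i gamma(k-i) = c_k,
  c_k = sigma^2 * sum_{j=k..q} theta_j psi_{j-k}   (c_k = 0 for k > q),
using gamma(-m) = gamma(m).
psi-weights needed (psi_j = theta_j + sum_i phi_i psi_{j-i}):
  psi_1 = theta_1 + phi_1 = -0.203 + (-0.444) = -0.647
  psi_2 = theta_2 + phi_1 psi_1 = 0.577 + (-0.444)(-0.647) = 0.864268
Right-hand sides:
  c_0 = sigma^2 (1 + theta_1 psi_1 + theta_2 psi_2) = 3 * (1 + (-0.203)(-0.647) + (0.577)(0.864268)) = 3 * 1.630024 = 4.890071
  c_1 = sigma^2 (theta_1 + theta_2 psi_1) = 3 * (-0.203 + (0.577)(-0.647)) = -1.728957
  c_2 = sigma^2 theta_2 = 3 * (0.577) = 1.731
Equations for k = 0 and k = 1 (AR order 1):
  gamma(0) = phi_1 gamma(1) + c_0
  gamma(1) = phi_1 gamma(0) + c_1
Substituting the second into the first: gamma(0) (1 - phi_1^2) = c_0 + phi_1 c_1, so
  gamma(0) = (c_0 + phi_1 c_1) / (1 - phi_1^2) = (4.890071 + (-0.444)(-1.728957)) / (1 - (-0.444)^2) = 5.657728 / 0.802864 = 7.046932.
  gamma(1) = phi_1 gamma(0) + c_1 = (-0.444)(7.046932) + (-1.728957) = -4.857795.
For k = 2: gamma(2) = phi_1 gamma(1) + c_2
  = (-0.444)(-4.857795) + (1.731) = 3.887861.
Therefore gamma(2) = 3.8879 (to 4 decimal places).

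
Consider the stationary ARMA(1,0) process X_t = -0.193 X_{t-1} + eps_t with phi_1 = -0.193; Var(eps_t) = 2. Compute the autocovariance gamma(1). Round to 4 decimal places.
\gamma(1) = -0.4009

Multiply the model equation by X_{t-k} and take expectations. With theta_0 = psi_0 = 1 and psi_j the MA(infinity) weights, this gives
  gamma(k) - sum_i phi_i gamma(k-i) = c_k,
  c_k = sigma^2 * sum_{j=k..q} theta_j psi_{j-k}   (c_k = 0 for k > q),
using gamma(-m) = gamma(m).
Pure AR (q = 0): c_0 = sigma^2 = 2, c_k = 0 for k >= 1.
Equations for k = 0 and k = 1 (AR order 1):
  gamma(0) = phi_1 gamma(1) + c_0
  gamma(1) = phi_1 gamma(0) + c_1
Substituting the second into the first: gamma(0) (1 - phi_1^2) = c_0 + phi_1 c_1, so
  gamma(0) = c_0 / (1 - phi_1^2) = 2 / (1 - (-0.193)^2) = 2 / 0.962751 = 2.07738.
  gamma(1) = phi_1 gamma(0) = (-0.193)(2.07738) = -0.400934.
Therefore gamma(1) = -0.4009 (to 4 decimal places).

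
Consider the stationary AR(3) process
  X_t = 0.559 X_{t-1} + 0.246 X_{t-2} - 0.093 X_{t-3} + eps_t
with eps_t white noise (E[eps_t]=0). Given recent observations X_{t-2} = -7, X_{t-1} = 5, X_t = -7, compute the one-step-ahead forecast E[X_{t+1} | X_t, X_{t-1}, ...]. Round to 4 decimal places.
E[X_{t+1} \mid \mathcal F_t] = -2.0320

For an AR(p) model X_t = c + sum_i phi_i X_{t-i} + eps_t, the
one-step-ahead conditional mean is
  E[X_{t+1} | X_t, ...] = c + sum_i phi_i X_{t+1-i}.
Substitute known values:
  E[X_{t+1} | ...] = (0.559) * (-7) + (0.246) * (5) + (-0.093) * (-7)
                   = -2.0320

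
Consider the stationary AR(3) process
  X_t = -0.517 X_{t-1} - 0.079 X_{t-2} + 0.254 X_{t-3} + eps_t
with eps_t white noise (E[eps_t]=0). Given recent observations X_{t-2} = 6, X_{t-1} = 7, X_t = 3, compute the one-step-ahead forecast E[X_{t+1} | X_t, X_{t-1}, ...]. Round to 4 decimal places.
E[X_{t+1} \mid \mathcal F_t] = -0.5800

For an AR(p) model X_t = c + sum_i phi_i X_{t-i} + eps_t, the
one-step-ahead conditional mean is
  E[X_{t+1} | X_t, ...] = c + sum_i phi_i X_{t+1-i}.
Substitute known values:
  E[X_{t+1} | ...] = (-0.517) * (3) + (-0.079) * (7) + (0.254) * (6)
                   = -0.5800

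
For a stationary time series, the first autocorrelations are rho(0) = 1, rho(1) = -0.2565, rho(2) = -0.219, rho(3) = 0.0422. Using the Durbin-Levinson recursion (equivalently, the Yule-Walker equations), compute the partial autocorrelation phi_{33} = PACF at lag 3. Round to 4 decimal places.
\phi_{33} = -0.1290

The PACF at lag k is phi_{kk}, the last component of the solution
to the Yule-Walker system G_k phi = r_k where
  (G_k)_{ij} = rho(|i - j|), (r_k)_i = rho(i), i,j = 1..k.
Equivalently, Durbin-Levinson gives phi_{kk} iteratively:
  phi_{11} = rho(1)
  phi_{kk} = [rho(k) - sum_{j=1..k-1} phi_{k-1,j} rho(k-j)]
            / [1 - sum_{j=1..k-1} phi_{k-1,j} rho(j)],
  phi_{k,j} = phi_{k-1,j} - phi_{kk} phi_{k-1,k-j},  j = 1..k-1.
Step k = 1:
  phi_11 = rho(1) = -0.2565.
Step k = 2:
  phi_22 = [rho(2) - phi_11 rho(1)] / [1 - phi_11 rho(1)] = [-0.219 - (-0.2565)(-0.2565)] / [1 - (-0.2565)(-0.2565)]
         = -0.28479225 / 0.93420775 = -0.304849.
  Update: phi_21 = phi_11 - phi_22 phi_11 = -0.2565 - (-0.304849)(-0.2565) = -0.334694.
Step k = 3:
  phi_33 = [rho(3) - phi_21 rho(2) - phi_22 rho(1)] / [1 - phi_21 rho(1) - phi_22 rho(2)]
    numerator   = 0.0422 - (-0.334694)(-0.219) - (-0.304849)(-0.2565) = -0.10929169
    denominator = 1 - (-0.334694)(-0.2565) - (-0.304849)(-0.219) = 0.84738913
  phi_33 = -0.10929169 / 0.84738913 = -0.129.
Therefore phi_{33} = -0.1290.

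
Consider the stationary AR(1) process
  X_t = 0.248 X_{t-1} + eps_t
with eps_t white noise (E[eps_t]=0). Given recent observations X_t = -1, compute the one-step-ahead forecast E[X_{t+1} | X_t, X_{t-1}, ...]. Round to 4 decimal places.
E[X_{t+1} \mid \mathcal F_t] = -0.2480

For an AR(p) model X_t = c + sum_i phi_i X_{t-i} + eps_t, the
one-step-ahead conditional mean is
  E[X_{t+1} | X_t, ...] = c + sum_i phi_i X_{t+1-i}.
Substitute known values:
  E[X_{t+1} | ...] = (0.248) * (-1)
                   = -0.2480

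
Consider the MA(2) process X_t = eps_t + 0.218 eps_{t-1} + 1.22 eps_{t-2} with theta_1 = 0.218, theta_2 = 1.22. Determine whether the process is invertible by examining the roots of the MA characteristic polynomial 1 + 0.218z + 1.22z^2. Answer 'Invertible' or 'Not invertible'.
\text{Not invertible}

The MA(q) characteristic polynomial is P(z) = 1 + 0.218z + 1.22z^2.
Invertibility requires all roots to lie outside the unit circle, i.e. |z| > 1 for every root.
Set 1 + (0.218) z + (1.22) z^2 = 0, i.e. a z^2 + b z + c = 0 with a = 1.22, b = 0.218, c = 1.
Discriminant D = b^2 - 4ac = (0.218)^2 - 4*(1.22)*1 = 0.047524 - (4.88) = -4.832476.
D < 0, so the roots are the complex-conjugate pair z = (-b +/- i sqrt(-D)) / (2a) = -0.0893 +/- 0.9009i.
For a conjugate pair |z|^2 = z * conj(z) = (product of roots) = c/a = 1/(1.22) = 0.819672, so |z| = sqrt(0.819672) = 0.9054 for both roots.
Moduli of all roots: 0.9054, 0.9054.
All moduli strictly greater than 1? No.
Verdict: Not invertible.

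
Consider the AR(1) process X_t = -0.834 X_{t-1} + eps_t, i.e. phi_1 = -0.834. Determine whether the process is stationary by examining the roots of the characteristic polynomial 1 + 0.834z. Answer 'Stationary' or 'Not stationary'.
\text{Stationary}

The AR(p) characteristic polynomial is P(z) = 1 + 0.834z.
Stationarity requires all roots to lie outside the unit circle, i.e. |z| > 1 for every root.
This is linear in z: 1 + (0.834) z = 0  =>  z = -1/(0.834) = -1.199041,  |z| = 1.199041.
Moduli of all roots: 1.1990.
All moduli strictly greater than 1? Yes.
Verdict: Stationary.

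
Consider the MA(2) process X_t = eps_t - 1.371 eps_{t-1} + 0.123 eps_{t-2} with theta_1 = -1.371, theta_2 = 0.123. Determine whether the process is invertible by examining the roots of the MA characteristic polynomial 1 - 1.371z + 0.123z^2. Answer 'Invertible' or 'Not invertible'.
\text{Not invertible}

The MA(q) characteristic polynomial is P(z) = 1 - 1.371z + 0.123z^2.
Invertibility requires all roots to lie outside the unit circle, i.e. |z| > 1 for every root.
Set 1 + (-1.371) z + (0.123) z^2 = 0, i.e. a z^2 + b z + c = 0 with a = 0.123, b = -1.371, c = 1.
Discriminant D = b^2 - 4ac = (-1.371)^2 - 4*(0.123)*1 = 1.879641 - (0.492) = 1.387641.
D >= 0, so the roots are real: z = (-b +/- sqrt(D)) / (2a) = (1.371 +/- 1.177982) / (0.246).
  z_1 = (1.371 + 1.177982) / (0.246) = 10.3617,   |z_1| = 10.3617.
  z_2 = (1.371 - 1.177982) / (0.246) = 0.7846,   |z_2| = 0.7846.
Moduli of all roots: 10.3617, 0.7846.
All moduli strictly greater than 1? No.
Verdict: Not invertible.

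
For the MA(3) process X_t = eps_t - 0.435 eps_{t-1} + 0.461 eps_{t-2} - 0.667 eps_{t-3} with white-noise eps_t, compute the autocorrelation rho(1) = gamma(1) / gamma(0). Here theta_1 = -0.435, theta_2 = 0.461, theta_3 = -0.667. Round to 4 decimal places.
\rho(1) = -0.5107

For an MA(q) process with theta_0 = 1, the autocovariance is
  gamma(k) = sigma^2 * sum_{i=0..q-k} theta_i * theta_{i+k},
and rho(k) = gamma(k) / gamma(0). Sigma^2 cancels.
  numerator   = (1)*(-0.435) + (-0.435)*(0.461) + (0.461)*(-0.667) = -0.943022.
  denominator = (1)^2 + (-0.435)^2 + (0.461)^2 + (-0.667)^2 = 1.846635.
  rho(1) = -0.943022 / 1.846635 = -0.5107.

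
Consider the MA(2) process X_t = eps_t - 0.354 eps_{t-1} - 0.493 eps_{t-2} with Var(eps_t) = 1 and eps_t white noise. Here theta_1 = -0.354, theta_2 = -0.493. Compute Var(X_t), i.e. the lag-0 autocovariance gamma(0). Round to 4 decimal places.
\gamma(0) = 1.3684

For an MA(q) process X_t = eps_t + sum_i theta_i eps_{t-i} with
Var(eps_t) = sigma^2, the variance is
  gamma(0) = sigma^2 * (1 + sum_i theta_i^2).
  sum_i theta_i^2 = (-0.354)^2 + (-0.493)^2 = 0.125316 + 0.243049 = 0.368365.
  gamma(0) = 1 * (1 + 0.368365) = 1 * 1.368365 = 1.368365, which rounds to 1.3684.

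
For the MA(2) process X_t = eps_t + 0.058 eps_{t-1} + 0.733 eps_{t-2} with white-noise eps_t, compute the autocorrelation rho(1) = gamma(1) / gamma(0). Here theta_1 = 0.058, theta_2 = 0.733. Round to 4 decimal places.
\rho(1) = 0.0652

For an MA(q) process with theta_0 = 1, the autocovariance is
  gamma(k) = sigma^2 * sum_{i=0..q-k} theta_i * theta_{i+k},
and rho(k) = gamma(k) / gamma(0). Sigma^2 cancels.
  numerator   = (1)*(0.058) + (0.058)*(0.733) = 0.100514.
  denominator = (1)^2 + (0.058)^2 + (0.733)^2 = 1.540653.
  rho(1) = 0.100514 / 1.540653 = 0.0652.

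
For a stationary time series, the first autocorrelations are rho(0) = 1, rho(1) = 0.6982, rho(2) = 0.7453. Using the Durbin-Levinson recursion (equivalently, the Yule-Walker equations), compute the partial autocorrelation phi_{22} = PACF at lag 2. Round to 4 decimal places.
\phi_{22} = 0.5030

The PACF at lag k is phi_{kk}, the last component of the solution
to the Yule-Walker system G_k phi = r_k where
  (G_k)_{ij} = rho(|i - j|), (r_k)_i = rho(i), i,j = 1..k.
Equivalently, Durbin-Levinson gives phi_{kk} iteratively:
  phi_{11} = rho(1)
  phi_{kk} = [rho(k) - sum_{j=1..k-1} phi_{k-1,j} rho(k-j)]
            / [1 - sum_{j=1..k-1} phi_{k-1,j} rho(j)],
  phi_{k,j} = phi_{k-1,j} - phi_{kk} phi_{k-1,k-j},  j = 1..k-1.
Step k = 1:
  phi_11 = rho(1) = 0.6982.
Step k = 2:
  phi_22 = [rho(2) - phi_11 rho(1)] / [1 - phi_11 rho(1)] = [0.7453 - (0.6982)(0.6982)] / [1 - (0.6982)(0.6982)]
         = 0.25781676 / 0.51251676 = 0.503.
Therefore phi_{22} = 0.5030.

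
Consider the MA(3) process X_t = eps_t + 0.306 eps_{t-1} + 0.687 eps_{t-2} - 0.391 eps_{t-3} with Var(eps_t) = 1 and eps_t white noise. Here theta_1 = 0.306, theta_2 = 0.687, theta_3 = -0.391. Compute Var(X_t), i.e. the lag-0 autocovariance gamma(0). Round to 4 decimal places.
\gamma(0) = 1.7185

For an MA(q) process X_t = eps_t + sum_i theta_i eps_{t-i} with
Var(eps_t) = sigma^2, the variance is
  gamma(0) = sigma^2 * (1 + sum_i theta_i^2).
  sum_i theta_i^2 = (0.306)^2 + (0.687)^2 + (-0.391)^2 = 0.093636 + 0.471969 + 0.152881 = 0.718486.
  gamma(0) = 1 * (1 + 0.718486) = 1 * 1.718486 = 1.718486, which rounds to 1.7185.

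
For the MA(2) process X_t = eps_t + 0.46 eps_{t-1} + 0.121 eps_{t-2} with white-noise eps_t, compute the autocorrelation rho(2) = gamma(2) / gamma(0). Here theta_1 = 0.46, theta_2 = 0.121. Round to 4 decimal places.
\rho(2) = 0.0987

For an MA(q) process with theta_0 = 1, the autocovariance is
  gamma(k) = sigma^2 * sum_{i=0..q-k} theta_i * theta_{i+k},
and rho(k) = gamma(k) / gamma(0). Sigma^2 cancels.
  numerator   = (1)*(0.121) = 0.121.
  denominator = (1)^2 + (0.46)^2 + (0.121)^2 = 1.226241.
  rho(2) = 0.121 / 1.226241 = 0.0987.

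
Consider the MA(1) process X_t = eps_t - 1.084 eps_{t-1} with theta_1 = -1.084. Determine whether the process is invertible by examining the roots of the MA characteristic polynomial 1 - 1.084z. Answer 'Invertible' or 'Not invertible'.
\text{Not invertible}

The MA(q) characteristic polynomial is P(z) = 1 - 1.084z.
Invertibility requires all roots to lie outside the unit circle, i.e. |z| > 1 for every root.
This is linear in z: 1 + (-1.084) z = 0  =>  z = -1/(-1.084) = 0.922509,  |z| = 0.922509.
Moduli of all roots: 0.9225.
All moduli strictly greater than 1? No.
Verdict: Not invertible.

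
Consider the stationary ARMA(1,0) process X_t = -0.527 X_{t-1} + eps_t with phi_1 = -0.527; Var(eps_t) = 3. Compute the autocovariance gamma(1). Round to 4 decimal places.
\gamma(1) = -2.1889

Multiply the model equation by X_{t-k} and take expectations. With theta_0 = psi_0 = 1 and psi_j the MA(infinity) weights, this gives
  gamma(k) - sum_i phi_i gamma(k-i) = c_k,
  c_k = sigma^2 * sum_{j=k..q} theta_j psi_{j-k}   (c_k = 0 for k > q),
using gamma(-m) = gamma(m).
Pure AR (q = 0): c_0 = sigma^2 = 3, c_k = 0 for k >= 1.
Equations for k = 0 and k = 1 (AR order 1):
  gamma(0) = phi_1 gamma(1) + c_0
  gamma(1) = phi_1 gamma(0) + c_1
Substituting the second into the first: gamma(0) (1 - phi_1^2) = c_0 + phi_1 c_1, so
  gamma(0) = c_0 / (1 - phi_1^2) = 3 / (1 - (-0.527)^2) = 3 / 0.722271 = 4.153566.
  gamma(1) = phi_1 gamma(0) = (-0.527)(4.153566) = -2.188929.
Therefore gamma(1) = -2.1889 (to 4 decimal places).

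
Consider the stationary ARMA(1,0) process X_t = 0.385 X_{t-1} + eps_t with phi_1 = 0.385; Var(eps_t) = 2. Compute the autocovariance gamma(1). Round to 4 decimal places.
\gamma(1) = 0.9040

Multiply the model equation by X_{t-k} and take expectations. With theta_0 = psi_0 = 1 and psi_j the MA(infinity) weights, this gives
  gamma(k) - sum_i phi_i gamma(k-i) = c_k,
  c_k = sigma^2 * sum_{j=k..q} theta_j psi_{j-k}   (c_k = 0 for k > q),
using gamma(-m) = gamma(m).
Pure AR (q = 0): c_0 = sigma^2 = 2, c_k = 0 for k >= 1.
Equations for k = 0 and k = 1 (AR order 1):
  gamma(0) = phi_1 gamma(1) + c_0
  gamma(1) = phi_1 gamma(0) + c_1
Substituting the second into the first: gamma(0) (1 - phi_1^2) = c_0 + phi_1 c_1, so
  gamma(0) = c_0 / (1 - phi_1^2) = 2 / (1 - (0.385)^2) = 2 / 0.851775 = 2.348038.
  gamma(1) = phi_1 gamma(0) = (0.385)(2.348038) = 0.903995.
Therefore gamma(1) = 0.9040 (to 4 decimal places).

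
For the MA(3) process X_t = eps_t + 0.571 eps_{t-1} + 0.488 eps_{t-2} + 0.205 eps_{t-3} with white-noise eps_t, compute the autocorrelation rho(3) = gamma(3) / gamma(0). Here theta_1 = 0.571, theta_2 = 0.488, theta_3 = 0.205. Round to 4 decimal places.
\rho(3) = 0.1276

For an MA(q) process with theta_0 = 1, the autocovariance is
  gamma(k) = sigma^2 * sum_{i=0..q-k} theta_i * theta_{i+k},
and rho(k) = gamma(k) / gamma(0). Sigma^2 cancels.
  numerator   = (1)*(0.205) = 0.205.
  denominator = (1)^2 + (0.571)^2 + (0.488)^2 + (0.205)^2 = 1.60621.
  rho(3) = 0.205 / 1.60621 = 0.1276.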